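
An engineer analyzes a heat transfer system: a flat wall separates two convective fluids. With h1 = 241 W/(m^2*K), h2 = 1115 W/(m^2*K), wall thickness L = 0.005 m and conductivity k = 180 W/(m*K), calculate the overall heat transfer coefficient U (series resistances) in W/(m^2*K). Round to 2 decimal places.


1/U = 1/h1 + L/k + 1/h2
1/U = 1/241 + 0.005/180 + 1/1115
1/U = 0.0041493776 + 2.77778e-05 + 0.000896861
1/U = 0.0050740164
U = 197.08 W/(m^2*K)


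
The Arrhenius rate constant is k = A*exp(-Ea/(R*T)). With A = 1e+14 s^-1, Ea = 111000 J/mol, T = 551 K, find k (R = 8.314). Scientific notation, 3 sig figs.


k = A * exp(-Ea/(R*T))
k = 1e+14 * exp(-111000 / (8.314 * 551))
k = 1e+14 * exp(-24.230443)
k = 3.00e+03


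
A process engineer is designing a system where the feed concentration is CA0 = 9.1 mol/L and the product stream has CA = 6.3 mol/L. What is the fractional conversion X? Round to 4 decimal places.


X = (CA0 - CA) / CA0
X = (9.1 - 6.3) / 9.1
X = 2.8 / 9.1
X = 0.3077


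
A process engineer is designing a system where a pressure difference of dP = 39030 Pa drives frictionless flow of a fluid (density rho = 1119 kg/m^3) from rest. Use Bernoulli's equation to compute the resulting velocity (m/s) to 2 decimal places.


v = sqrt(2*dP/rho)
v = sqrt(2*39030/1119)
v = sqrt(69.758713)
v = 8.35 m/s


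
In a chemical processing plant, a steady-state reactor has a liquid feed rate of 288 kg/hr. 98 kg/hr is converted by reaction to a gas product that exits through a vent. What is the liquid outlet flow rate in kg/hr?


Steady-state mass balance on the main outlet: F_out = F_in - F_removed
F_out = 288 - 98
F_out = 190 kg/hr


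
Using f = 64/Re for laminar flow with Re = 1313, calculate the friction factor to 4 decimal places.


f = 64 / Re
f = 64 / 1313
f = 0.0487


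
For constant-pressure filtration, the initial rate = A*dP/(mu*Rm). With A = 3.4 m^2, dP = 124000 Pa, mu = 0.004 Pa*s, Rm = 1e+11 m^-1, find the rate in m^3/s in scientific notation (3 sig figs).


rate = A * dP / (mu * Rm)
rate = 3.4 * 124000 / (0.004 * 1e+11)
rate = 421600.0 / 4.000e+08
rate = 1.05e-03 m^3/s


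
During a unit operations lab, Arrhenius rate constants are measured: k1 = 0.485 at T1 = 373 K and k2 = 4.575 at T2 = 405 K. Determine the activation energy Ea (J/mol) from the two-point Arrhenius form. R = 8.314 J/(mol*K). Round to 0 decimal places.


Ea = R * ln(k2/k1) / (1/T1 - 1/T2)
ln(k2/k1) = ln(4.575/0.485) = 2.2442131
1/T1 - 1/T2 = 1/373 - 1/405 = 0.000211829345
Ea = 8.314 * 2.2442131 / 0.000211829345
Ea = 88082 J/mol


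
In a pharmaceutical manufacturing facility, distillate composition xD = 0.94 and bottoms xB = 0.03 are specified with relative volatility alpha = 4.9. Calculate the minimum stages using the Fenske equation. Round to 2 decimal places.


N_min = ln((xD*(1-xB))/(xB*(1-xD))) / ln(alpha)
Numerator inside ln: 0.9118 / 0.0018 = 506.555556
ln(506.555556) = 6.227634
ln(alpha) = ln(4.9) = 1.589235
N_min = 6.227634 / 1.589235 = 3.92


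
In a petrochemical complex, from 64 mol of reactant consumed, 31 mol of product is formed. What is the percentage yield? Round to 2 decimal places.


Yield = (moles product / moles consumed) * 100%
Yield = (31 / 64) * 100
Yield = 0.4844 * 100
Yield = 48.44%


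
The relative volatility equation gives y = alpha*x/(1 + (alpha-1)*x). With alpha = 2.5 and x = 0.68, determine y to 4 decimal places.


y = alpha*x / (1 + (alpha-1)*x)
y = 2.5*0.68 / (1 + (2.5-1)*0.68)
y = 1.7 / (1 + 1.02)
y = 1.7 / 2.02
y = 0.8416


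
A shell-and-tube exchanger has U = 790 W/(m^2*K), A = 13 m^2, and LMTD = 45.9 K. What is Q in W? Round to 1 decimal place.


Q = U * A * LMTD
Q = 790 * 13 * 45.9
Q = 471393.0 W


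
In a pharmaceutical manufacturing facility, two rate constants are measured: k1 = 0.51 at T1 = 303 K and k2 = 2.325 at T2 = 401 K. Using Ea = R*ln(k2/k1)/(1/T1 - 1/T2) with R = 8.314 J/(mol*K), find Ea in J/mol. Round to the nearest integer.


Ea = R * ln(k2/k1) / (1/T1 - 1/T2)
ln(k2/k1) = ln(2.325/0.51) = 1.5170646
1/T1 - 1/T2 = 1/303 - 1/401 = 0.000806564447
Ea = 8.314 * 1.5170646 / 0.000806564447
Ea = 15638 J/mol


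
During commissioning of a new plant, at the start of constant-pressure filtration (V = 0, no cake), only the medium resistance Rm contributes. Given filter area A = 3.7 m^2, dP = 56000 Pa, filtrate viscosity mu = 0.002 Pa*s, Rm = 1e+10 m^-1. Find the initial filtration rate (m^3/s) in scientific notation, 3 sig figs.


rate = A * dP / (mu * Rm)
rate = 3.7 * 56000 / (0.002 * 1e+10)
rate = 207200.0 / 2.000e+07
rate = 1.04e-02 m^3/s


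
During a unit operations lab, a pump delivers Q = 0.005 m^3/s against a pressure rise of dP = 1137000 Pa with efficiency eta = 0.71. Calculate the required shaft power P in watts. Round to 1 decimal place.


P = Q * dP / eta
P = 0.005 * 1137000 / 0.71
P = 5685.0 / 0.71
P = 8007.0 W


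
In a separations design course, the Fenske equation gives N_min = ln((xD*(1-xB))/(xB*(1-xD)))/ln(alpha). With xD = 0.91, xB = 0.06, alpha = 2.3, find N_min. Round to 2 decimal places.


N_min = ln((xD*(1-xB))/(xB*(1-xD))) / ln(alpha)
Numerator inside ln: 0.8554 / 0.0054 = 158.407407
ln(158.407407) = 5.06517
ln(alpha) = ln(2.3) = 0.832909
N_min = 5.06517 / 0.832909 = 6.08


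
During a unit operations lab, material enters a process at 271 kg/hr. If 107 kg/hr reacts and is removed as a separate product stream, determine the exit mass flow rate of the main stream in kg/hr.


Steady-state mass balance on the main outlet: F_out = F_in - F_removed
F_out = 271 - 107
F_out = 164 kg/hr


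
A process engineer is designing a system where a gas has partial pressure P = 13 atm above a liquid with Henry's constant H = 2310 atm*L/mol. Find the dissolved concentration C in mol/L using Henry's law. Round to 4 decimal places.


C = P / H
C = 13 / 2310
C = 0.0056 mol/L


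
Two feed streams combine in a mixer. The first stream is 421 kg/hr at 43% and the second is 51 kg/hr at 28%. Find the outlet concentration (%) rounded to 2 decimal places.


Mass balance on solute: F1*x1 + F2*x2 = F3*x3
F3 = F1 + F2 = 421 + 51 = 472 kg/hr
x3 = (F1*x1 + F2*x2)/F3
x3 = (421*0.43 + 51*0.28) / 472
x3 = 41.38%


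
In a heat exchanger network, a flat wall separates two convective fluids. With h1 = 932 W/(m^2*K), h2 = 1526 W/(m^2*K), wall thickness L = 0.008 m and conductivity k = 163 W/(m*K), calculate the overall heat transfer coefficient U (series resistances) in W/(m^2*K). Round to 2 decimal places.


1/U = 1/h1 + L/k + 1/h2
1/U = 1/932 + 0.008/163 + 1/1526
1/U = 0.0010729614 + 4.90798e-05 + 0.000655308
1/U = 0.0017773492
U = 562.64 W/(m^2*K)


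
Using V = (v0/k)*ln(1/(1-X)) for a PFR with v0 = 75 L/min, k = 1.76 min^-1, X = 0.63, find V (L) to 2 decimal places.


V = (v0/k) * ln(1/(1-X))
V = (75/1.76) * ln(1/(1-0.63))
V = 42.613636 * ln(2.702703)
V = 42.613636 * 0.994252
V = 42.37 L


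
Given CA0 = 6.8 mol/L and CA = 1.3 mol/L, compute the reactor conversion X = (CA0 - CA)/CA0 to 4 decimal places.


X = (CA0 - CA) / CA0
X = (6.8 - 1.3) / 6.8
X = 5.5 / 6.8
X = 0.8088


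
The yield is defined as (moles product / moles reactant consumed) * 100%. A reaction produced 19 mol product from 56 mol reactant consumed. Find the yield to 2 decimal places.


Yield = (moles product / moles consumed) * 100%
Yield = (19 / 56) * 100
Yield = 0.3393 * 100
Yield = 33.93%


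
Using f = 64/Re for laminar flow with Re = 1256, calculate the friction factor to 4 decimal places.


f = 64 / Re
f = 64 / 1256
f = 0.0510


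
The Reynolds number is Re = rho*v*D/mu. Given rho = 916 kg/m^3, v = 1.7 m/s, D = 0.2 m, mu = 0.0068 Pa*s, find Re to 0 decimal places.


Re = rho * v * D / mu
Re = 916 * 1.7 * 0.2 / 0.0068
Re = 311.44 / 0.0068
Re = 45800


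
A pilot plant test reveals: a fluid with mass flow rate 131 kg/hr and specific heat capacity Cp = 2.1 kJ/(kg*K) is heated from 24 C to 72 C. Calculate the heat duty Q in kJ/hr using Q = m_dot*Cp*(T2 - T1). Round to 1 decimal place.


Q = m_dot * Cp * (T2 - T1)
Q = 131 * 2.1 * (72 - 24)
Q = 131 * 2.1 * 48
Q = 13204.8 kJ/hr


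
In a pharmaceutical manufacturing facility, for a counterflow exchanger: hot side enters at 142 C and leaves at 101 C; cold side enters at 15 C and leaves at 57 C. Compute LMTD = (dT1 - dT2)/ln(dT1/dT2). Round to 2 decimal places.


dT1 = Th_in - Tc_out = 142 - 57 = 85
dT2 = Th_out - Tc_in = 101 - 15 = 86
LMTD = (dT1 - dT2) / ln(dT1/dT2)
LMTD = (85 - 86) / ln(85/86)
LMTD = 85.50 K


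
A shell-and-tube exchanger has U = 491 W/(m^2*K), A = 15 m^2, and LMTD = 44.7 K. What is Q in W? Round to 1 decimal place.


Q = U * A * LMTD
Q = 491 * 15 * 44.7
Q = 329215.5 W


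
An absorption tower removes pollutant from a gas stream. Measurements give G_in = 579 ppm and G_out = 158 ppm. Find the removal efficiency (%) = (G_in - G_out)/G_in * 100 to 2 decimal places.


Efficiency = (G_in - G_out) / G_in * 100%
Efficiency = (579 - 158) / 579 * 100
Efficiency = 421 / 579 * 100
Efficiency = 72.71%


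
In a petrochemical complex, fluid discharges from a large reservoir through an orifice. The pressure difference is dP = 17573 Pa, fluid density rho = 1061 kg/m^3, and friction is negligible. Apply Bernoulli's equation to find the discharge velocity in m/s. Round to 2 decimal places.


v = sqrt(2*dP/rho)
v = sqrt(2*17573/1061)
v = sqrt(33.125353)
v = 5.76 m/s


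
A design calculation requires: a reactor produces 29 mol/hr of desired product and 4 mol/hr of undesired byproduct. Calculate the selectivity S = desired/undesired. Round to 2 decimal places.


S = desired product rate / undesired product rate
S = 29 / 4
S = 7.25


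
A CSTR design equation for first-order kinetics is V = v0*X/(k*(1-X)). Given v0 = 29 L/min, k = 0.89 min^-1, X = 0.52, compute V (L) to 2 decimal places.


V = v0 * X / (k * (1 - X))
V = 29 * 0.52 / (0.89 * (1 - 0.52))
V = 15.08 / (0.89 * 0.48)
V = 15.08 / 0.4272
V = 35.30 L


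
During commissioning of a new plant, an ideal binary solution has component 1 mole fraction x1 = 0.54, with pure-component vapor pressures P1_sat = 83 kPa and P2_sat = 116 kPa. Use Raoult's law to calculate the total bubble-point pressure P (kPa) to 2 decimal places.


P = x1*P1_sat + x2*P2_sat
x2 = 1 - x1 = 1 - 0.54 = 0.46
P = 0.54*83 + 0.46*116
P = 44.82 + 53.36
P = 98.18 kPa


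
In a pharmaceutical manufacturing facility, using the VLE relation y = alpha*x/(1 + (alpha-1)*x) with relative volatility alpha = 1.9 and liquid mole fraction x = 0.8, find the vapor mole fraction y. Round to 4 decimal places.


y = alpha*x / (1 + (alpha-1)*x)
y = 1.9*0.8 / (1 + (1.9-1)*0.8)
y = 1.52 / (1 + 0.72)
y = 1.52 / 1.72
y = 0.8837


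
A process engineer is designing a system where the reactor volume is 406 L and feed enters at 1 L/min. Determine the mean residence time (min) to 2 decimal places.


tau = V / v0
tau = 406 / 1
tau = 406.00 min


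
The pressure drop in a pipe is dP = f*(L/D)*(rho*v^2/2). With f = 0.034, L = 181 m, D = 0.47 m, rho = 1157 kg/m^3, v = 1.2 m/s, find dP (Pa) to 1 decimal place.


dP = f * (L/D) * (rho*v^2/2)
dP = 0.034 * (181/0.47) * (1157*1.2^2/2)
L/D = 385.10638298
rho*v^2/2 = 1157*1.44/2 = 833.04
dP = 0.034 * 385.10638298 * 833.04
dP = 10907.5 Pa


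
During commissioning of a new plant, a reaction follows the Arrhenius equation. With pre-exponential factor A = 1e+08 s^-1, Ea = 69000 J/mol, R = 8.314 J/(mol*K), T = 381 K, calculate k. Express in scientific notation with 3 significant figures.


k = A * exp(-Ea/(R*T))
k = 1e+08 * exp(-69000 / (8.314 * 381))
k = 1e+08 * exp(-21.78282)
k = 3.47e-02


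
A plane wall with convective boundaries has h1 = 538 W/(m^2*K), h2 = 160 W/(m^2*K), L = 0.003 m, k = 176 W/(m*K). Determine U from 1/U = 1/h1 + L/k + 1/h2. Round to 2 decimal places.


1/U = 1/h1 + L/k + 1/h2
1/U = 1/538 + 0.003/176 + 1/160
1/U = 0.0018587361 + 1.70455e-05 + 0.00625
1/U = 0.0081257816
U = 123.07 W/(m^2*K)


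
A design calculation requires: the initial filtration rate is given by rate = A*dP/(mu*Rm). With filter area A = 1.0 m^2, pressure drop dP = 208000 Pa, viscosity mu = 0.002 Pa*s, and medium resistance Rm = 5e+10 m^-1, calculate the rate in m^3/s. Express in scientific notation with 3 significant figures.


rate = A * dP / (mu * Rm)
rate = 1.0 * 208000 / (0.002 * 5e+10)
rate = 208000.0 / 1.000e+08
rate = 2.08e-03 m^3/s


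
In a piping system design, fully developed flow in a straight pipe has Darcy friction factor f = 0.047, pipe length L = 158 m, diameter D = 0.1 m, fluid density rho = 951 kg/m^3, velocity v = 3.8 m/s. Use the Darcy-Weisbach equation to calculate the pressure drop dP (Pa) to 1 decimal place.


dP = f * (L/D) * (rho*v^2/2)
dP = 0.047 * (158/0.1) * (951*3.8^2/2)
L/D = 1580.0
rho*v^2/2 = 951*14.44/2 = 6866.22
dP = 0.047 * 1580.0 * 6866.22
dP = 509885.5 Pa


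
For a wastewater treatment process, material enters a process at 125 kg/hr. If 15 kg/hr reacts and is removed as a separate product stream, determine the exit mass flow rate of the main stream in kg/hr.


Steady-state mass balance on the main outlet: F_out = F_in - F_removed
F_out = 125 - 15
F_out = 110 kg/hr


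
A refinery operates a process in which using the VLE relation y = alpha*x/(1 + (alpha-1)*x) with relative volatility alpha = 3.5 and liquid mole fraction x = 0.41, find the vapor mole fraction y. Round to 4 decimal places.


y = alpha*x / (1 + (alpha-1)*x)
y = 3.5*0.41 / (1 + (3.5-1)*0.41)
y = 1.435 / (1 + 1.025)
y = 1.435 / 2.025
y = 0.7086


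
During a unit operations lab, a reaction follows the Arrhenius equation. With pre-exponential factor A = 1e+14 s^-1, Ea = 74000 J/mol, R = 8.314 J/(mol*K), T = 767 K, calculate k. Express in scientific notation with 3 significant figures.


k = A * exp(-Ea/(R*T))
k = 1e+14 * exp(-74000 / (8.314 * 767))
k = 1e+14 * exp(-11.604497)
k = 9.12e+08


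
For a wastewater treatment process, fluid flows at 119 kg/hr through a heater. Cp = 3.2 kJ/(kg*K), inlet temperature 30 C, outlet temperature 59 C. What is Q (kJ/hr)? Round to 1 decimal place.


Q = m_dot * Cp * (T2 - T1)
Q = 119 * 3.2 * (59 - 30)
Q = 119 * 3.2 * 29
Q = 11043.2 kJ/hr


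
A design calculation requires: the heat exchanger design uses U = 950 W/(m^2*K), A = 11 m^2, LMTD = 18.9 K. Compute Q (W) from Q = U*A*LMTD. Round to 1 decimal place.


Q = U * A * LMTD
Q = 950 * 11 * 18.9
Q = 197505.0 W


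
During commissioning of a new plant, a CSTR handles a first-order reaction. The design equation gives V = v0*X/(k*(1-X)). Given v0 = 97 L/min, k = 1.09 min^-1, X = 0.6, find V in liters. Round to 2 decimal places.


V = v0 * X / (k * (1 - X))
V = 97 * 0.6 / (1.09 * (1 - 0.6))
V = 58.2 / (1.09 * 0.4)
V = 58.2 / 0.436
V = 133.49 L


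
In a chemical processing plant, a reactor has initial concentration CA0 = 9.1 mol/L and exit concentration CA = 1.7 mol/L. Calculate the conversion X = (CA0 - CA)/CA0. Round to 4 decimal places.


X = (CA0 - CA) / CA0
X = (9.1 - 1.7) / 9.1
X = 7.4 / 9.1
X = 0.8132


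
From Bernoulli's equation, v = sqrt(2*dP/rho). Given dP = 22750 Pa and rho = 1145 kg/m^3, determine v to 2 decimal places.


v = sqrt(2*dP/rho)
v = sqrt(2*22750/1145)
v = sqrt(39.737991)
v = 6.30 m/s


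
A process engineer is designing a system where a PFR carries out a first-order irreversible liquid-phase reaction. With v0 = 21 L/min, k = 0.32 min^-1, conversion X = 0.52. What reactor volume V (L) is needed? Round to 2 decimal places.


V = (v0/k) * ln(1/(1-X))
V = (21/0.32) * ln(1/(1-0.52))
V = 65.625 * ln(2.083333)
V = 65.625 * 0.733969
V = 48.17 L


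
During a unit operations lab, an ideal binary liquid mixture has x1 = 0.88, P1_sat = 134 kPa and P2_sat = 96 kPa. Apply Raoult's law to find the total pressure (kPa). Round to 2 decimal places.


P = x1*P1_sat + x2*P2_sat
x2 = 1 - x1 = 1 - 0.88 = 0.12
P = 0.88*134 + 0.12*96
P = 117.92 + 11.52
P = 129.44 kPa


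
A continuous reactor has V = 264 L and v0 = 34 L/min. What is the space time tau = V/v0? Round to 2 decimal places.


tau = V / v0
tau = 264 / 34
tau = 7.76 min


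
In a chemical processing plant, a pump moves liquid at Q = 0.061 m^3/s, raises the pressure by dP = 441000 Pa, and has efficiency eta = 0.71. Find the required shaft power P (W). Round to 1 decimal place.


P = Q * dP / eta
P = 0.061 * 441000 / 0.71
P = 26901.0 / 0.71
P = 37888.7 W


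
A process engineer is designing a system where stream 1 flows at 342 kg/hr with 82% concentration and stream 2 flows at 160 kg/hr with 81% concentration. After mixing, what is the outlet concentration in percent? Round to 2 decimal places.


Mass balance on solute: F1*x1 + F2*x2 = F3*x3
F3 = F1 + F2 = 342 + 160 = 502 kg/hr
x3 = (F1*x1 + F2*x2)/F3
x3 = (342*0.82 + 160*0.81) / 502
x3 = 81.68%


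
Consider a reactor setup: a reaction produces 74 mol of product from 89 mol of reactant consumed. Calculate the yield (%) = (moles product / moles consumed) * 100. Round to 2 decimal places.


Yield = (moles product / moles consumed) * 100%
Yield = (74 / 89) * 100
Yield = 0.8315 * 100
Yield = 83.15%


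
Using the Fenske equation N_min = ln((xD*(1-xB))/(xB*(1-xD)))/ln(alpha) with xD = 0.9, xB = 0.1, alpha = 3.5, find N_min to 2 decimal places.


N_min = ln((xD*(1-xB))/(xB*(1-xD))) / ln(alpha)
Numerator inside ln: 0.81 / 0.01 = 81.0
ln(81.0) = 4.394449
ln(alpha) = ln(3.5) = 1.252763
N_min = 4.394449 / 1.252763 = 3.51


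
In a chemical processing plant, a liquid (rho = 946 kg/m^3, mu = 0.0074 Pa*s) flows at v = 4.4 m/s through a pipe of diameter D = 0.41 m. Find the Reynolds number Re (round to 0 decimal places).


Re = rho * v * D / mu
Re = 946 * 4.4 * 0.41 / 0.0074
Re = 1706.584 / 0.0074
Re = 230619


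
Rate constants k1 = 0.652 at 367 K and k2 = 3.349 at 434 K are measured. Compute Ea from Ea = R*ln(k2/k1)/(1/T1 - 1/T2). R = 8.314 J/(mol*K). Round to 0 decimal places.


Ea = R * ln(k2/k1) / (1/T1 - 1/T2)
ln(k2/k1) = ln(3.349/0.652) = 1.6363725
1/T1 - 1/T2 = 1/367 - 1/434 = 0.000420648175
Ea = 8.314 * 1.6363725 / 0.000420648175
Ea = 32342 J/mol


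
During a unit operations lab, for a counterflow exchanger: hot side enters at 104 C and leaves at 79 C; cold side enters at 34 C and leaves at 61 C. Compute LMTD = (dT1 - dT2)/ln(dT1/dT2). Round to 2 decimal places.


dT1 = Th_in - Tc_out = 104 - 61 = 43
dT2 = Th_out - Tc_in = 79 - 34 = 45
LMTD = (dT1 - dT2) / ln(dT1/dT2)
LMTD = (43 - 45) / ln(43/45)
LMTD = 43.99 K


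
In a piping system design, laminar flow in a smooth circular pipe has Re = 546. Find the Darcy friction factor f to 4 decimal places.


f = 64 / Re
f = 64 / 546
f = 0.1172


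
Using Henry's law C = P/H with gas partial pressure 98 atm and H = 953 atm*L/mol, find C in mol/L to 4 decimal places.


C = P / H
C = 98 / 953
C = 0.1028 mol/L


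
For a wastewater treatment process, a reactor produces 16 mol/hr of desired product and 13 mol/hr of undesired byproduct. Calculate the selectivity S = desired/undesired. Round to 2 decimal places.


S = desired product rate / undesired product rate
S = 16 / 13
S = 1.23


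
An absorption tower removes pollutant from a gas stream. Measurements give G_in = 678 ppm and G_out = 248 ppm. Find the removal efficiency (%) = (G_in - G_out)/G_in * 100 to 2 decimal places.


Efficiency = (G_in - G_out) / G_in * 100%
Efficiency = (678 - 248) / 678 * 100
Efficiency = 430 / 678 * 100
Efficiency = 63.42%


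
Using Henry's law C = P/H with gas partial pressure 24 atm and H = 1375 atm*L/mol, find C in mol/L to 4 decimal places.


C = P / H
C = 24 / 1375
C = 0.0175 mol/L


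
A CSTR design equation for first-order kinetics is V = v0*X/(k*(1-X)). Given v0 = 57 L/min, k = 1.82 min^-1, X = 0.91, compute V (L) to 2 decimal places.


V = v0 * X / (k * (1 - X))
V = 57 * 0.91 / (1.82 * (1 - 0.91))
V = 51.87 / (1.82 * 0.09)
V = 51.87 / 0.1638
V = 316.67 L


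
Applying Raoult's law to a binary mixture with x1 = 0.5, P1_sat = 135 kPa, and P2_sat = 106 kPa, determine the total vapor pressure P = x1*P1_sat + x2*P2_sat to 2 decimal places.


P = x1*P1_sat + x2*P2_sat
x2 = 1 - x1 = 1 - 0.5 = 0.5
P = 0.5*135 + 0.5*106
P = 67.5 + 53.0
P = 120.50 kPa


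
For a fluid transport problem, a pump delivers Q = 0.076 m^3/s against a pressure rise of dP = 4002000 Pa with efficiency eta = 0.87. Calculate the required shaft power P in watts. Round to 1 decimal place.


P = Q * dP / eta
P = 0.076 * 4002000 / 0.87
P = 304152.0 / 0.87
P = 349600.0 W


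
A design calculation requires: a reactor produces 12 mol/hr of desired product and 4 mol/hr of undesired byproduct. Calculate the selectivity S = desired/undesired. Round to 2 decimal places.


S = desired product rate / undesired product rate
S = 12 / 4
S = 3.00


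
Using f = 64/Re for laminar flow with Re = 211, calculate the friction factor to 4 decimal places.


f = 64 / Re
f = 64 / 211
f = 0.3033


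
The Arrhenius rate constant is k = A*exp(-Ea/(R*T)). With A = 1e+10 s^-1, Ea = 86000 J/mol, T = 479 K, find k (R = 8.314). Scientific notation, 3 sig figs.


k = A * exp(-Ea/(R*T))
k = 1e+10 * exp(-86000 / (8.314 * 479))
k = 1e+10 * exp(-21.594986)
k = 4.18e+00


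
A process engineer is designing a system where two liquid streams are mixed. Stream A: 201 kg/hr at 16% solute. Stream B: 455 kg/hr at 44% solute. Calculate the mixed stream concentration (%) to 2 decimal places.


Mass balance on solute: F1*x1 + F2*x2 = F3*x3
F3 = F1 + F2 = 201 + 455 = 656 kg/hr
x3 = (F1*x1 + F2*x2)/F3
x3 = (201*0.16 + 455*0.44) / 656
x3 = 35.42%


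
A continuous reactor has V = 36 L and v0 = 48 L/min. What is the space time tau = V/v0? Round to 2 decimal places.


tau = V / v0
tau = 36 / 48
tau = 0.75 min


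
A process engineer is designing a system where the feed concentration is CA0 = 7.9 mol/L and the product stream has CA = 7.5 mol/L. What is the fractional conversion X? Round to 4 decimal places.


X = (CA0 - CA) / CA0
X = (7.9 - 7.5) / 7.9
X = 0.4 / 7.9
X = 0.0506


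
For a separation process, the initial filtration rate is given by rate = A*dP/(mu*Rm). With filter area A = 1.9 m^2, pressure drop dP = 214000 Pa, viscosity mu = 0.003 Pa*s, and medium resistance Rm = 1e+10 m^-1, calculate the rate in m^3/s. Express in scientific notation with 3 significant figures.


rate = A * dP / (mu * Rm)
rate = 1.9 * 214000 / (0.003 * 1e+10)
rate = 406600.0 / 3.000e+07
rate = 1.36e-02 m^3/s


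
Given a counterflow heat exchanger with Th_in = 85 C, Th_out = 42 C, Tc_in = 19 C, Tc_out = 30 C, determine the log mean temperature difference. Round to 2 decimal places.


dT1 = Th_in - Tc_out = 85 - 30 = 55
dT2 = Th_out - Tc_in = 42 - 19 = 23
LMTD = (dT1 - dT2) / ln(dT1/dT2)
LMTD = (55 - 23) / ln(55/23)
LMTD = 36.70 K


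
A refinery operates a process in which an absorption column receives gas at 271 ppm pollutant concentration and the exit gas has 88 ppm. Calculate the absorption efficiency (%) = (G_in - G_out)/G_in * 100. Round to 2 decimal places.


Efficiency = (G_in - G_out) / G_in * 100%
Efficiency = (271 - 88) / 271 * 100
Efficiency = 183 / 271 * 100
Efficiency = 67.53%


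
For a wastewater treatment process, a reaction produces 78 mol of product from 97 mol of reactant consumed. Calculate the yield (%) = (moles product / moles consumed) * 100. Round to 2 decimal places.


Yield = (moles product / moles consumed) * 100%
Yield = (78 / 97) * 100
Yield = 0.8041 * 100
Yield = 80.41%


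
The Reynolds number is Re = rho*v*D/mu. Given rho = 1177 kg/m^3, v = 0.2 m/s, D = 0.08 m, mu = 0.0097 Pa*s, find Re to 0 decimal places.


Re = rho * v * D / mu
Re = 1177 * 0.2 * 0.08 / 0.0097
Re = 18.832 / 0.0097
Re = 1941


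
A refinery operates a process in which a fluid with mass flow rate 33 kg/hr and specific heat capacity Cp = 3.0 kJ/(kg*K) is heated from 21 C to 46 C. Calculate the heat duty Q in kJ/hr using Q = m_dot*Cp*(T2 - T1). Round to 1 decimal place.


Q = m_dot * Cp * (T2 - T1)
Q = 33 * 3.0 * (46 - 21)
Q = 33 * 3.0 * 25
Q = 2475.0 kJ/hr


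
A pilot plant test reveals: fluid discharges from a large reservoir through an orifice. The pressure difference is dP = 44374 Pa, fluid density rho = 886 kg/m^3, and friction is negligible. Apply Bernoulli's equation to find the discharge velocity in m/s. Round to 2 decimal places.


v = sqrt(2*dP/rho)
v = sqrt(2*44374/886)
v = sqrt(100.167043)
v = 10.01 m/s


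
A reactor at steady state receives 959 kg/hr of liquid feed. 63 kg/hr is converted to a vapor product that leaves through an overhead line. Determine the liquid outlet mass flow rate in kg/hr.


Steady-state mass balance on the main outlet: F_out = F_in - F_removed
F_out = 959 - 63
F_out = 896 kg/hr


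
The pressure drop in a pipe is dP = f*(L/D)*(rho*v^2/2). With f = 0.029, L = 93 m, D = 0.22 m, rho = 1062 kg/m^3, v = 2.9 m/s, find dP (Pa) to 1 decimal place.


dP = f * (L/D) * (rho*v^2/2)
dP = 0.029 * (93/0.22) * (1062*2.9^2/2)
L/D = 422.72727273
rho*v^2/2 = 1062*8.41/2 = 4465.71
dP = 0.029 * 422.72727273 * 4465.71
dP = 54745.5 Pa


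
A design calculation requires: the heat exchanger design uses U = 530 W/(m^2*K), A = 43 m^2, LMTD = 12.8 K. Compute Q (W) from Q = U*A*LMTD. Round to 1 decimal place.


Q = U * A * LMTD
Q = 530 * 43 * 12.8
Q = 291712.0 W


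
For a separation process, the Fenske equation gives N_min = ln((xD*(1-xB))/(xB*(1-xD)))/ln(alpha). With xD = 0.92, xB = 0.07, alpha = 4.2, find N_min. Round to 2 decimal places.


N_min = ln((xD*(1-xB))/(xB*(1-xD))) / ln(alpha)
Numerator inside ln: 0.8556 / 0.0056 = 152.785714
ln(152.785714) = 5.029036
ln(alpha) = ln(4.2) = 1.435085
N_min = 5.029036 / 1.435085 = 3.50


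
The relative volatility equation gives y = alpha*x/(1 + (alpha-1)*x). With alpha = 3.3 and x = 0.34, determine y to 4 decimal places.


y = alpha*x / (1 + (alpha-1)*x)
y = 3.3*0.34 / (1 + (3.3-1)*0.34)
y = 1.122 / (1 + 0.782)
y = 1.122 / 1.782
y = 0.6296


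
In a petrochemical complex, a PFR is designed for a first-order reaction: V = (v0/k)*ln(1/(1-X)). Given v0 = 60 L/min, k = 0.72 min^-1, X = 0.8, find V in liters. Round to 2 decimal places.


V = (v0/k) * ln(1/(1-X))
V = (60/0.72) * ln(1/(1-0.8))
V = 83.333333 * ln(5.0)
V = 83.333333 * 1.609438
V = 134.12 L


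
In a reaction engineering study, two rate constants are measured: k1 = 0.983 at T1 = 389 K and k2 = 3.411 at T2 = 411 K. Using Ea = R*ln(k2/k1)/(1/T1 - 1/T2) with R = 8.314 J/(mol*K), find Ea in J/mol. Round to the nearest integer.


Ea = R * ln(k2/k1) / (1/T1 - 1/T2)
ln(k2/k1) = ln(3.411/0.983) = 1.2441517
1/T1 - 1/T2 = 1/389 - 1/411 = 0.000137604063
Ea = 8.314 * 1.2441517 / 0.000137604063
Ea = 75171 J/mol


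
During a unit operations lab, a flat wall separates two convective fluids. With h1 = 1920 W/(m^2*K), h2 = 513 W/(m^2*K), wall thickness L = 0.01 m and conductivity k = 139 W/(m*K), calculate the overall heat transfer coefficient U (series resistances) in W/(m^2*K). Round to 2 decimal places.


1/U = 1/h1 + L/k + 1/h2
1/U = 1/1920 + 0.01/139 + 1/513
1/U = 0.0005208333 + 7.19424e-05 + 0.0019493177
1/U = 0.0025420934
U = 393.38 W/(m^2*K)


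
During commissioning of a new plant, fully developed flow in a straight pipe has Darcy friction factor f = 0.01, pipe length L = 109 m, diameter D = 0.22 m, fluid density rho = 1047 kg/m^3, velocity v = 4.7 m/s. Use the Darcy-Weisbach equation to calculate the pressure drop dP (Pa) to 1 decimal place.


dP = f * (L/D) * (rho*v^2/2)
dP = 0.01 * (109/0.22) * (1047*4.7^2/2)
L/D = 495.45454545
rho*v^2/2 = 1047*22.09/2 = 11564.115
dP = 0.01 * 495.45454545 * 11564.115
dP = 57294.9 Pa


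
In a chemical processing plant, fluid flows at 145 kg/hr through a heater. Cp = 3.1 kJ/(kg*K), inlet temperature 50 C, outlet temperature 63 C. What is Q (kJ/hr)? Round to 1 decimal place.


Q = m_dot * Cp * (T2 - T1)
Q = 145 * 3.1 * (63 - 50)
Q = 145 * 3.1 * 13
Q = 5843.5 kJ/hr


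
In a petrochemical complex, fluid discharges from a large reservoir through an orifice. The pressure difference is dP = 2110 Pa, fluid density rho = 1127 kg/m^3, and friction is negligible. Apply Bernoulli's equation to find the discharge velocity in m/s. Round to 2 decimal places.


v = sqrt(2*dP/rho)
v = sqrt(2*2110/1127)
v = sqrt(3.744454)
v = 1.94 m/s


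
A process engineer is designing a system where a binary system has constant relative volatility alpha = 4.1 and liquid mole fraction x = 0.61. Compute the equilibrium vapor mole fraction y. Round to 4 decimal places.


y = alpha*x / (1 + (alpha-1)*x)
y = 4.1*0.61 / (1 + (4.1-1)*0.61)
y = 2.501 / (1 + 1.891)
y = 2.501 / 2.891
y = 0.8651


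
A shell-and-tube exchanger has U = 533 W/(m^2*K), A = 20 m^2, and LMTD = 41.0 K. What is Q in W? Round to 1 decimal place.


Q = U * A * LMTD
Q = 533 * 20 * 41.0
Q = 437060.0 W


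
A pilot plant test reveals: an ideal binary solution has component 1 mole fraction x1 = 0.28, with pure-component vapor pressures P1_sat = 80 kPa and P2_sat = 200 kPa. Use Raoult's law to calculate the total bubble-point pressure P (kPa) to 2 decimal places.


P = x1*P1_sat + x2*P2_sat
x2 = 1 - x1 = 1 - 0.28 = 0.72
P = 0.28*80 + 0.72*200
P = 22.4 + 144.0
P = 166.40 kPa


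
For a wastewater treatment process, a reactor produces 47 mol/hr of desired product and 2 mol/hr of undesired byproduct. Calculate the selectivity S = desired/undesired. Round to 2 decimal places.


S = desired product rate / undesired product rate
S = 47 / 2
S = 23.50


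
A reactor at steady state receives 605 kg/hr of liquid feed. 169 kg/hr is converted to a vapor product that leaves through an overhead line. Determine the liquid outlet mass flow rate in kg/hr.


Steady-state mass balance on the main outlet: F_out = F_in - F_removed
F_out = 605 - 169
F_out = 436 kg/hr


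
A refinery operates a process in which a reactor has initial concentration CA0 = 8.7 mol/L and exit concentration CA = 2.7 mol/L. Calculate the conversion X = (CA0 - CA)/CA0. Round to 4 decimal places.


X = (CA0 - CA) / CA0
X = (8.7 - 2.7) / 8.7
X = 6.0 / 8.7
X = 0.6897


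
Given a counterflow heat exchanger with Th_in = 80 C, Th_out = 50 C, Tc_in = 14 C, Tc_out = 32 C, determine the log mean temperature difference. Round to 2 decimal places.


dT1 = Th_in - Tc_out = 80 - 32 = 48
dT2 = Th_out - Tc_in = 50 - 14 = 36
LMTD = (dT1 - dT2) / ln(dT1/dT2)
LMTD = (48 - 36) / ln(48/36)
LMTD = 41.71 K


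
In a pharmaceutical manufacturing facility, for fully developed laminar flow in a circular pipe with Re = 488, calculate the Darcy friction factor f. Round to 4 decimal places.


f = 64 / Re
f = 64 / 488
f = 0.1311


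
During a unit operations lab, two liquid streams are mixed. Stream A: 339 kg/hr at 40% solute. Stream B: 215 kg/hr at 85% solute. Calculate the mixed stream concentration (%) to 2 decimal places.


Mass balance on solute: F1*x1 + F2*x2 = F3*x3
F3 = F1 + F2 = 339 + 215 = 554 kg/hr
x3 = (F1*x1 + F2*x2)/F3
x3 = (339*0.4 + 215*0.85) / 554
x3 = 57.46%


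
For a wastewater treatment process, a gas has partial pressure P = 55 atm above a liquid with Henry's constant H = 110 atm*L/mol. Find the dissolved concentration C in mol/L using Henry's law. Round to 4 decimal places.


C = P / H
C = 55 / 110
C = 0.5000 mol/L


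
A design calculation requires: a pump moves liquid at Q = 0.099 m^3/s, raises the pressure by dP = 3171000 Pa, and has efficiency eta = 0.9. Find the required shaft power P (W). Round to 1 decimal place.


P = Q * dP / eta
P = 0.099 * 3171000 / 0.9
P = 313929.0 / 0.9
P = 348810.0 W


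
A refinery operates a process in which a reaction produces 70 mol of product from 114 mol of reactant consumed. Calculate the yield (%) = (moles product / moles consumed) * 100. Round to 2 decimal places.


Yield = (moles product / moles consumed) * 100%
Yield = (70 / 114) * 100
Yield = 0.614 * 100
Yield = 61.40%


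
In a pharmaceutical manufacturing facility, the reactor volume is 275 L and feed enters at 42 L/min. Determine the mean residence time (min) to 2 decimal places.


tau = V / v0
tau = 275 / 42
tau = 6.55 min


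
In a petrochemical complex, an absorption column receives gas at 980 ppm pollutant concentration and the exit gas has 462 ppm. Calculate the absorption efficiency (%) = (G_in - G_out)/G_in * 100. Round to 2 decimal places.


Efficiency = (G_in - G_out) / G_in * 100%
Efficiency = (980 - 462) / 980 * 100
Efficiency = 518 / 980 * 100
Efficiency = 52.86%


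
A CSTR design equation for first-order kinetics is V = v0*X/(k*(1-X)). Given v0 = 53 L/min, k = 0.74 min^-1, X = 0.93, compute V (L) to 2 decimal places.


V = v0 * X / (k * (1 - X))
V = 53 * 0.93 / (0.74 * (1 - 0.93))
V = 49.29 / (0.74 * 0.07)
V = 49.29 / 0.0518
V = 951.54 L


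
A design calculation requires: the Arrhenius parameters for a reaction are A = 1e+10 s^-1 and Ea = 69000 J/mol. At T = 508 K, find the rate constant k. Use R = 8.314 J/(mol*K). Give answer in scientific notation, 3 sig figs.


k = A * exp(-Ea/(R*T))
k = 1e+10 * exp(-69000 / (8.314 * 508))
k = 1e+10 * exp(-16.337115)
k = 8.03e+02


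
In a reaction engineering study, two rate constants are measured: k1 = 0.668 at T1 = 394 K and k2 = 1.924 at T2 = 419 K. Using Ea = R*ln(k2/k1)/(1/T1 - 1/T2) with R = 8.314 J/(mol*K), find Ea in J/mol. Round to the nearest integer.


Ea = R * ln(k2/k1) / (1/T1 - 1/T2)
ln(k2/k1) = ln(1.924/0.668) = 1.0578735
1/T1 - 1/T2 = 1/394 - 1/419 = 0.000151436221
Ea = 8.314 * 1.0578735 / 0.000151436221
Ea = 58078 J/mol


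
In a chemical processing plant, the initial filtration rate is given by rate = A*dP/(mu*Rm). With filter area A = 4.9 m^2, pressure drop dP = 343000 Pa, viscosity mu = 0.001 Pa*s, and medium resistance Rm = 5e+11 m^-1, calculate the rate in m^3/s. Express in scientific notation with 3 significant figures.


rate = A * dP / (mu * Rm)
rate = 4.9 * 343000 / (0.001 * 5e+11)
rate = 1680700.0 / 5.000e+08
rate = 3.36e-03 m^3/s


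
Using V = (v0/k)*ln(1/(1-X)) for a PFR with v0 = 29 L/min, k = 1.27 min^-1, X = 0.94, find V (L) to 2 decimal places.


V = (v0/k) * ln(1/(1-X))
V = (29/1.27) * ln(1/(1-0.94))
V = 22.834646 * ln(16.666667)
V = 22.834646 * 2.813411
V = 64.24 L


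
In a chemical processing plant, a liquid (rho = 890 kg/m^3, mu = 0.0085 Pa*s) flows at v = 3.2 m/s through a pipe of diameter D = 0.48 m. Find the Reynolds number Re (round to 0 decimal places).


Re = rho * v * D / mu
Re = 890 * 3.2 * 0.48 / 0.0085
Re = 1367.04 / 0.0085
Re = 160828


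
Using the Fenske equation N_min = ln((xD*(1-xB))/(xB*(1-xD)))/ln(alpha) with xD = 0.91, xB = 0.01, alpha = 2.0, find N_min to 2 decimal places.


N_min = ln((xD*(1-xB))/(xB*(1-xD))) / ln(alpha)
Numerator inside ln: 0.9009 / 0.0009 = 1001.0
ln(1001.0) = 6.908755
ln(alpha) = ln(2.0) = 0.693147
N_min = 6.908755 / 0.693147 = 9.97


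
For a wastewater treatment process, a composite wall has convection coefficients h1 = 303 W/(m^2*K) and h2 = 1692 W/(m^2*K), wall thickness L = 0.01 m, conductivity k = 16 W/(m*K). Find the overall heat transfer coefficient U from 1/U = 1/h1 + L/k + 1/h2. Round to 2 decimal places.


1/U = 1/h1 + L/k + 1/h2
1/U = 1/303 + 0.01/16 + 1/1692
1/U = 0.00330033 + 0.000625 + 0.0005910165
1/U = 0.0045163465
U = 221.42 W/(m^2*K)


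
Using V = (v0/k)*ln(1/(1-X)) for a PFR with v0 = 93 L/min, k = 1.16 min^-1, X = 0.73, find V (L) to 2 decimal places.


V = (v0/k) * ln(1/(1-X))
V = (93/1.16) * ln(1/(1-0.73))
V = 80.172414 * ln(3.703704)
V = 80.172414 * 1.309333
V = 104.97 L


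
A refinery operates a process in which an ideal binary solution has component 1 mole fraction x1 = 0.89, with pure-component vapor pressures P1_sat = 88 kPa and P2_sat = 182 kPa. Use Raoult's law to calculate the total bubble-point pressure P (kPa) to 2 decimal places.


P = x1*P1_sat + x2*P2_sat
x2 = 1 - x1 = 1 - 0.89 = 0.11
P = 0.89*88 + 0.11*182
P = 78.32 + 20.02
P = 98.34 kPa


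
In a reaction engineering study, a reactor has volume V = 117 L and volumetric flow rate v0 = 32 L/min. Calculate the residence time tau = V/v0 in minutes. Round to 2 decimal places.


tau = V / v0
tau = 117 / 32
tau = 3.66 min


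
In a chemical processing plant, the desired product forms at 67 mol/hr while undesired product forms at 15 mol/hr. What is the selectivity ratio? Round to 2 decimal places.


S = desired product rate / undesired product rate
S = 67 / 15
S = 4.47


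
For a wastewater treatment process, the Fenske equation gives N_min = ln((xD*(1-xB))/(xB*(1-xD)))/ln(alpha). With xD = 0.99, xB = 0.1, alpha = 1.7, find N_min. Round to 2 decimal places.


N_min = ln((xD*(1-xB))/(xB*(1-xD))) / ln(alpha)
Numerator inside ln: 0.891 / 0.001 = 891.0
ln(891.0) = 6.792344
ln(alpha) = ln(1.7) = 0.530628
N_min = 6.792344 / 0.530628 = 12.80


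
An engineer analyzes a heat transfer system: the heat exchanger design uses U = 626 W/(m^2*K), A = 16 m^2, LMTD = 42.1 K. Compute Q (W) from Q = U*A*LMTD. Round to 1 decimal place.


Q = U * A * LMTD
Q = 626 * 16 * 42.1
Q = 421673.6 W


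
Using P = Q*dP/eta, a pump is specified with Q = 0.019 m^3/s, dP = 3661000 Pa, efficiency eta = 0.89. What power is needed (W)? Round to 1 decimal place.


P = Q * dP / eta
P = 0.019 * 3661000 / 0.89
P = 69559.0 / 0.89
P = 78156.2 W


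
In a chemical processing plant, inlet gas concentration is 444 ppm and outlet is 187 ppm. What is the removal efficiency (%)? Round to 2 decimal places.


Efficiency = (G_in - G_out) / G_in * 100%
Efficiency = (444 - 187) / 444 * 100
Efficiency = 257 / 444 * 100
Efficiency = 57.88%


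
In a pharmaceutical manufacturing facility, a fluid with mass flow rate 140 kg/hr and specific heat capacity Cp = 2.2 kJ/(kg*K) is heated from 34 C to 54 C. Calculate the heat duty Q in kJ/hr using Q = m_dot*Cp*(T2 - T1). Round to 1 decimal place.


Q = m_dot * Cp * (T2 - T1)
Q = 140 * 2.2 * (54 - 34)
Q = 140 * 2.2 * 20
Q = 6160.0 kJ/hr


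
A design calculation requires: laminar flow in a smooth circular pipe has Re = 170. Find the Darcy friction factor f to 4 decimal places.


f = 64 / Re
f = 64 / 170
f = 0.3765


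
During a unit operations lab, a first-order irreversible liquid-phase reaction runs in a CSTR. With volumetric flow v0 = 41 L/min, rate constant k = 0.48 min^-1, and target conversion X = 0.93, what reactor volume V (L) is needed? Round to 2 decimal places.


V = v0 * X / (k * (1 - X))
V = 41 * 0.93 / (0.48 * (1 - 0.93))
V = 38.13 / (0.48 * 0.07)
V = 38.13 / 0.0336
V = 1134.82 L


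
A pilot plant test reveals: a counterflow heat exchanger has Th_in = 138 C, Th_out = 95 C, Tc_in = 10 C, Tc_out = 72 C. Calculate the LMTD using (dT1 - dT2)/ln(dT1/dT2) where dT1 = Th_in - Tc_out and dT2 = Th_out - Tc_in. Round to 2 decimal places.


dT1 = Th_in - Tc_out = 138 - 72 = 66
dT2 = Th_out - Tc_in = 95 - 10 = 85
LMTD = (dT1 - dT2) / ln(dT1/dT2)
LMTD = (66 - 85) / ln(66/85)
LMTD = 75.10 K


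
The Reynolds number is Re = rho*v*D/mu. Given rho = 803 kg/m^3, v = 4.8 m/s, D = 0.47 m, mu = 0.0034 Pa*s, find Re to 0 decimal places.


Re = rho * v * D / mu
Re = 803 * 4.8 * 0.47 / 0.0034
Re = 1811.568 / 0.0034
Re = 532814


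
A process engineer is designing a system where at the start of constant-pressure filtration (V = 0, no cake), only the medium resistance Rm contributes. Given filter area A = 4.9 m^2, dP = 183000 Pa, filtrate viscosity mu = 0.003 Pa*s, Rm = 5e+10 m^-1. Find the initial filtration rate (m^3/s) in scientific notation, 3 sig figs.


rate = A * dP / (mu * Rm)
rate = 4.9 * 183000 / (0.003 * 5e+10)
rate = 896700.0 / 1.500e+08
rate = 5.98e-03 m^3/s


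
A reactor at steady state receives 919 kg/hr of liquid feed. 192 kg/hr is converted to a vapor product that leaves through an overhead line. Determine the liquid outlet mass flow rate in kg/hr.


Steady-state mass balance on the main outlet: F_out = F_in - F_removed
F_out = 919 - 192
F_out = 727 kg/hr


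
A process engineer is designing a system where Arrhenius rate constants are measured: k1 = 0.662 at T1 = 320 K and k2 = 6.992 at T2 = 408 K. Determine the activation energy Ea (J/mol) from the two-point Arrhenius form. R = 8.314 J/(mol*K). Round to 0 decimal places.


Ea = R * ln(k2/k1) / (1/T1 - 1/T2)
ln(k2/k1) = ln(6.992/0.662) = 2.3572564
1/T1 - 1/T2 = 1/320 - 1/408 = 0.000674019608
Ea = 8.314 * 2.3572564 / 0.000674019608
Ea = 29077 J/mol
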